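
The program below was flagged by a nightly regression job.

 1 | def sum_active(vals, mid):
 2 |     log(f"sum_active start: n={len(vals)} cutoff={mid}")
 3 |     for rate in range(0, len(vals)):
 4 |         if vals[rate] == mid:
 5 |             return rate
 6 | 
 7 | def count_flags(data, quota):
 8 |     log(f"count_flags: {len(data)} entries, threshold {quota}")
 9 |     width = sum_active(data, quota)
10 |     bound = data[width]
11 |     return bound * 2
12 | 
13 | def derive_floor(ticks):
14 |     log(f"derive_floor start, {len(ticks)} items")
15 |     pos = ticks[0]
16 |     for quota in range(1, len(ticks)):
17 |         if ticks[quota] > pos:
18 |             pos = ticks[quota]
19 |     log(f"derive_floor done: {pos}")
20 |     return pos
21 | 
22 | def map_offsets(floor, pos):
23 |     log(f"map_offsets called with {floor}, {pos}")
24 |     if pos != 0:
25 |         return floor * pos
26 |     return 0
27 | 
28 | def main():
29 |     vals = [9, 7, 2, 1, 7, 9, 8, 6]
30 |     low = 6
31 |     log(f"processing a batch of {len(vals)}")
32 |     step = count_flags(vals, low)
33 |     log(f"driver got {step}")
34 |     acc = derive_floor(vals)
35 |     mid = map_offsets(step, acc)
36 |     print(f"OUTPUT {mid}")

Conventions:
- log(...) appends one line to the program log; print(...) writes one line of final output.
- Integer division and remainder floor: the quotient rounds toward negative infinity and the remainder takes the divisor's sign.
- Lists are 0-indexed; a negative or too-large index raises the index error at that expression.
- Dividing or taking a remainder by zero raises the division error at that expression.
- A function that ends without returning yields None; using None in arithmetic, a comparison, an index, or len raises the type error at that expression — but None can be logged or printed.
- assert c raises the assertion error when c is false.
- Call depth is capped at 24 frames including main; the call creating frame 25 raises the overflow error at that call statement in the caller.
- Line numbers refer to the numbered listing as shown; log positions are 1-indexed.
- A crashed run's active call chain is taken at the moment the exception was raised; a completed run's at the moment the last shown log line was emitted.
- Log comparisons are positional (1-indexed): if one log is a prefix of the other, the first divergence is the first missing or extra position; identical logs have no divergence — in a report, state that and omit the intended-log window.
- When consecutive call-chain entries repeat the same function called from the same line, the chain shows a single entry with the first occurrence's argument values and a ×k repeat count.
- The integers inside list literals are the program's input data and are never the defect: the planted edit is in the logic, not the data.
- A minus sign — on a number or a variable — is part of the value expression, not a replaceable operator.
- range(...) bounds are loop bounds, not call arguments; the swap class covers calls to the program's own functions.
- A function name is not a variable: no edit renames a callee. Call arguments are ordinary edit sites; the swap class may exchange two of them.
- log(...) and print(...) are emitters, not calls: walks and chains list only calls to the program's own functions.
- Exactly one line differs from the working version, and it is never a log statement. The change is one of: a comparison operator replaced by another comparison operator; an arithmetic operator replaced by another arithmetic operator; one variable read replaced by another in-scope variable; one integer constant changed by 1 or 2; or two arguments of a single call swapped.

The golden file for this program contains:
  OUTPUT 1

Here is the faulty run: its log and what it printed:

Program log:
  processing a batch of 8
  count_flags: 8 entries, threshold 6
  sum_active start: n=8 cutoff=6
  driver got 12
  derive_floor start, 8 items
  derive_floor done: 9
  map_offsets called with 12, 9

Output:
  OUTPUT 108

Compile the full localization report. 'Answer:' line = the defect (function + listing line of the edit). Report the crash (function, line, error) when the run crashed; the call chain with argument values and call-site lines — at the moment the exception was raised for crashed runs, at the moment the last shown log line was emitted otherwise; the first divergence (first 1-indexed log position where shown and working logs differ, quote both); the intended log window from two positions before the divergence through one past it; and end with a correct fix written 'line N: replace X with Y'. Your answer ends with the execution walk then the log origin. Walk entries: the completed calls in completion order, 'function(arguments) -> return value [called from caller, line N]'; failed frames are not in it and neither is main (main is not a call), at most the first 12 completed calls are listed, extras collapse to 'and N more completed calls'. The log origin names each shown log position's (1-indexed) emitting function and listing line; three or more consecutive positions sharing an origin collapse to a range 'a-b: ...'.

Answer: the defect is in map_offsets at line 25.
Core observation: The two runs log identically and part ways only at the printed values.
Call chain: main -> map_offsets(12, 9) (called at line 35).
First divergence: none — the logs agree in full.
Execution walk:
  sum_active([9, 7, 2, 1, 7, 9, 8, 6], 6) -> 7  [called from count_flags, line 9]
  count_flags([9, 7, 2, 1, 7, 9, 8, 6], 6) -> 12  [called from main, line 32]
  derive_floor([9, 7, 2, 1, 7, 9, 8, 6]) -> 9  [called from main, line 34]
  map_offsets(12, 9) -> 108  [called from main, line 35]
Log origin:
  1: emitted by main (line 31)
  2: emitted by count_flags (line 8)
  3: emitted by sum_active (line 2)
  4: emitted by main (line 33)
  5: emitted by derive_floor (line 14)
  6: emitted by derive_floor (line 19)
  7: emitted by map_offsets (line 23)
A correct fix: line 25: replace `*` with `//`.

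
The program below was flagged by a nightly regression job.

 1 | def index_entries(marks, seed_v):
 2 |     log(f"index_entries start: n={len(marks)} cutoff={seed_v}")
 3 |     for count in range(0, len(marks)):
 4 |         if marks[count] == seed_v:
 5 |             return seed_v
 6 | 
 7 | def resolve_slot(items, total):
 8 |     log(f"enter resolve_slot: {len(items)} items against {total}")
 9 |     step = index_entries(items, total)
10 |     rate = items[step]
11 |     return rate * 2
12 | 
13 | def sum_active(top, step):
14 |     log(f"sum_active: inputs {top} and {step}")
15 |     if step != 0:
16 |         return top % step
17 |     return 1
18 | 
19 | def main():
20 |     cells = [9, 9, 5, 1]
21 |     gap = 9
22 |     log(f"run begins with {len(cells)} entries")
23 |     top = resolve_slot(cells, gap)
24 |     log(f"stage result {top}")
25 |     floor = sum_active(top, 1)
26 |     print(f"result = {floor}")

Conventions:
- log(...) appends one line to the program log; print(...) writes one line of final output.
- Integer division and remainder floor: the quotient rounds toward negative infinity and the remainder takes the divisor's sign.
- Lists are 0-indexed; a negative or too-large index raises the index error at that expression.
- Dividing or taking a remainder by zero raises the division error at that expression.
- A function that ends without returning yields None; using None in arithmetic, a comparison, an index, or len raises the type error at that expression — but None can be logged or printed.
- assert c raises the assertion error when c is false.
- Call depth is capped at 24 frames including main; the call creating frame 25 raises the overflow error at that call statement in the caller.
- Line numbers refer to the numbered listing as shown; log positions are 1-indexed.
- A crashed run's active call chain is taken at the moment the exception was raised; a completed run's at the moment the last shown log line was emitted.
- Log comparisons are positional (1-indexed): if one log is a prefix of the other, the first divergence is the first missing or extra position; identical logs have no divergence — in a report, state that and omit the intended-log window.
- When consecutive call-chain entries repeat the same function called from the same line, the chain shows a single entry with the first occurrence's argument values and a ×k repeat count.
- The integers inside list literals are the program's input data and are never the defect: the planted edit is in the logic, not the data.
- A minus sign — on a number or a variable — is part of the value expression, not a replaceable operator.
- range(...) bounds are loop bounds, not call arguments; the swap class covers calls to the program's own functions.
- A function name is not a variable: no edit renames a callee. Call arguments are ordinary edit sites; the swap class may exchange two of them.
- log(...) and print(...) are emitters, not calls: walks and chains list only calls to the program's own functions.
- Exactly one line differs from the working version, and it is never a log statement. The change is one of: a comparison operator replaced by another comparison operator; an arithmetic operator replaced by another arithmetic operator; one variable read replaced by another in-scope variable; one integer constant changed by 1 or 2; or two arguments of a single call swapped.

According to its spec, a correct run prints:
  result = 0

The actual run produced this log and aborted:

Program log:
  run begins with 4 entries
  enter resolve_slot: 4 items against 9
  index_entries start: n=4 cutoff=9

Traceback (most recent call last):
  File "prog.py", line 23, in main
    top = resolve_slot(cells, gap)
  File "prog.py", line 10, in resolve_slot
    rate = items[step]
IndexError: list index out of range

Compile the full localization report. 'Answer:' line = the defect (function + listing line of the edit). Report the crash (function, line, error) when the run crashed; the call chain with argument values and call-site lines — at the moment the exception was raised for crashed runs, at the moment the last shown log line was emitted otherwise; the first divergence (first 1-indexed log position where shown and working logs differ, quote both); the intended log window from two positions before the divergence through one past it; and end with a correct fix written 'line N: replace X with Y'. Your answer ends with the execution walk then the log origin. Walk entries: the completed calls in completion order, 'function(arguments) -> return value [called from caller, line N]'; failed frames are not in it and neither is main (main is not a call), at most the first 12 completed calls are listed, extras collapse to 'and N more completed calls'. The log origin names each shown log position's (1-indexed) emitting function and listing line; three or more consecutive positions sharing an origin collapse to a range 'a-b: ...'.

Answer: the defect is in index_entries at line 5.
Key fact: Only 3 log lines were emitted before the run died; the intended continuation was 'stage result 18'.
Crash: resolve_slot, line 10, IndexError.
Call chain: main -> resolve_slot([9, 9, 5, 1], 9) (called at line 23).
First divergence: position 4 (shown log ended at 3 lines; the working version continues: 'stage result 18').
Intended log window:
  2: enter resolve_slot: 4 items against 9
  3: index_entries start: n=4 cutoff=9
  4: stage result 18
  5: sum_active: inputs 18 and 1
Execution walk:
  index_entries([9, 9, 5, 1], 9) -> 9  [called from resolve_slot, line 9]
Log line origins:
  1: from main, line 22
  2: from resolve_slot, line 8
  3: from index_entries, line 2
A correct fix: line 5: replace `seed_v` with `count`.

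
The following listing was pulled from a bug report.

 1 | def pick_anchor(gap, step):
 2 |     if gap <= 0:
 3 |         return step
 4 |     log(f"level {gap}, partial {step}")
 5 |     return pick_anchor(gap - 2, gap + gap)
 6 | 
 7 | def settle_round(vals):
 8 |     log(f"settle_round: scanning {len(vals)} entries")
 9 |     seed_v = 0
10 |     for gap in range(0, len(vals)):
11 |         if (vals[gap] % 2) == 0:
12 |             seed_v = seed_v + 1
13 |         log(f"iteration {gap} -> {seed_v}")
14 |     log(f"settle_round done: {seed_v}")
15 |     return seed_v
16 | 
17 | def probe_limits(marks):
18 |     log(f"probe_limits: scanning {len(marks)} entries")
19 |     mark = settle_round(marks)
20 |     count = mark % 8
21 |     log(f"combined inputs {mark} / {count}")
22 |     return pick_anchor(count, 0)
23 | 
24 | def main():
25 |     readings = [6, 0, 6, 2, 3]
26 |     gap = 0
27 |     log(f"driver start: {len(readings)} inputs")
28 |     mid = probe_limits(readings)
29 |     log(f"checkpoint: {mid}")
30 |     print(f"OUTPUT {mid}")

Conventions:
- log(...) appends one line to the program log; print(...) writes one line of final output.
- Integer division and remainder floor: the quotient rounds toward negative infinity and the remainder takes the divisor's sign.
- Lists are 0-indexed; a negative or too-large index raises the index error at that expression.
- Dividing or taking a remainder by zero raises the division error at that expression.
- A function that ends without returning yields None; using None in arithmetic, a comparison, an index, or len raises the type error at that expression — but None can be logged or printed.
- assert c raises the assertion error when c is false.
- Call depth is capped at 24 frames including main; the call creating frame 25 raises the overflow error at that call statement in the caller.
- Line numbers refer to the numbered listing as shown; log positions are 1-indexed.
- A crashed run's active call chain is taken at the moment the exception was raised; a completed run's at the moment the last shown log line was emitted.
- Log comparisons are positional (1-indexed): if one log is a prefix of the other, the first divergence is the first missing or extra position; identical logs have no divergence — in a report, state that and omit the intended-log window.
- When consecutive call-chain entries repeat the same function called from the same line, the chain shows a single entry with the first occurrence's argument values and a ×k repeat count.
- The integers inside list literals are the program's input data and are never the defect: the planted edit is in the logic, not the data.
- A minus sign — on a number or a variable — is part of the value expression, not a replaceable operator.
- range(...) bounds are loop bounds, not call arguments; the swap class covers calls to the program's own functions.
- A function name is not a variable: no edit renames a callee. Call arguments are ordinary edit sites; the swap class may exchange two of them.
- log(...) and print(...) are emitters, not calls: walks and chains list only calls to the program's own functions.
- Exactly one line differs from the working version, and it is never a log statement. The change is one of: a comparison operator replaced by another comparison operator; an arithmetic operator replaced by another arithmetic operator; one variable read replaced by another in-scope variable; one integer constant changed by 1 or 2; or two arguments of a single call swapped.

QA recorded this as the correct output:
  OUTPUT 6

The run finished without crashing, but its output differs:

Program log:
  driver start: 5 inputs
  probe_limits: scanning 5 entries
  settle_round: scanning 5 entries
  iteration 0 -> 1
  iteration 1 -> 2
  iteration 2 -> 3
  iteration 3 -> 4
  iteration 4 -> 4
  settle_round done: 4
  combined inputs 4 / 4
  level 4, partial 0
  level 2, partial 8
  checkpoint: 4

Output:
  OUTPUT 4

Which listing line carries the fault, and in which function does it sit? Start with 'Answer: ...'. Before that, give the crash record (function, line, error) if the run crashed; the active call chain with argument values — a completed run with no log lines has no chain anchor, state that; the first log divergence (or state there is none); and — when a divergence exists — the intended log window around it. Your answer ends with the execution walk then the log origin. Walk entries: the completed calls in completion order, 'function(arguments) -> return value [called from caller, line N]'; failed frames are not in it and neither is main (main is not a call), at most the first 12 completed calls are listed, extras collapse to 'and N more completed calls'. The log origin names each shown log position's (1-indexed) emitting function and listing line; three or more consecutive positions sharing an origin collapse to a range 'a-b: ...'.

Answer: the defect is in pick_anchor at line 5.
The tell: At log position 12 the runs split — shown 'level 2, partial 8', but the working version logs 'level 2, partial 4'.
Call chain: main.
First divergence: at position 12 the run shows 'level 2, partial 8' where the working version logs 'level 2, partial 4'.
Intended log window:
  10: combined inputs 4 / 4
  11: level 4, partial 0
  12: level 2, partial 4
  13: checkpoint: 6
Execution walk:
  settle_round([6, 0, 6, 2, 3]) -> 4  [called from probe_limits, line 19]
  pick_anchor(0, 4) -> 4  [called from pick_anchor, line 5]
  pick_anchor(2, 8) -> 4  [called from pick_anchor, line 5]
  pick_anchor(4, 0) -> 4  [called from probe_limits, line 22]
  probe_limits([6, 0, 6, 2, 3]) -> 4  [called from main, line 28]
Origin of each log line:
  1: from main, line 27
  2: from probe_limits, line 18
  3: from settle_round, line 8
  4-8: from settle_round, line 13
  9: from settle_round, line 14
  10: from probe_limits, line 21
  11: from pick_anchor, line 4
  12: from pick_anchor, line 4
  13: from main, line 29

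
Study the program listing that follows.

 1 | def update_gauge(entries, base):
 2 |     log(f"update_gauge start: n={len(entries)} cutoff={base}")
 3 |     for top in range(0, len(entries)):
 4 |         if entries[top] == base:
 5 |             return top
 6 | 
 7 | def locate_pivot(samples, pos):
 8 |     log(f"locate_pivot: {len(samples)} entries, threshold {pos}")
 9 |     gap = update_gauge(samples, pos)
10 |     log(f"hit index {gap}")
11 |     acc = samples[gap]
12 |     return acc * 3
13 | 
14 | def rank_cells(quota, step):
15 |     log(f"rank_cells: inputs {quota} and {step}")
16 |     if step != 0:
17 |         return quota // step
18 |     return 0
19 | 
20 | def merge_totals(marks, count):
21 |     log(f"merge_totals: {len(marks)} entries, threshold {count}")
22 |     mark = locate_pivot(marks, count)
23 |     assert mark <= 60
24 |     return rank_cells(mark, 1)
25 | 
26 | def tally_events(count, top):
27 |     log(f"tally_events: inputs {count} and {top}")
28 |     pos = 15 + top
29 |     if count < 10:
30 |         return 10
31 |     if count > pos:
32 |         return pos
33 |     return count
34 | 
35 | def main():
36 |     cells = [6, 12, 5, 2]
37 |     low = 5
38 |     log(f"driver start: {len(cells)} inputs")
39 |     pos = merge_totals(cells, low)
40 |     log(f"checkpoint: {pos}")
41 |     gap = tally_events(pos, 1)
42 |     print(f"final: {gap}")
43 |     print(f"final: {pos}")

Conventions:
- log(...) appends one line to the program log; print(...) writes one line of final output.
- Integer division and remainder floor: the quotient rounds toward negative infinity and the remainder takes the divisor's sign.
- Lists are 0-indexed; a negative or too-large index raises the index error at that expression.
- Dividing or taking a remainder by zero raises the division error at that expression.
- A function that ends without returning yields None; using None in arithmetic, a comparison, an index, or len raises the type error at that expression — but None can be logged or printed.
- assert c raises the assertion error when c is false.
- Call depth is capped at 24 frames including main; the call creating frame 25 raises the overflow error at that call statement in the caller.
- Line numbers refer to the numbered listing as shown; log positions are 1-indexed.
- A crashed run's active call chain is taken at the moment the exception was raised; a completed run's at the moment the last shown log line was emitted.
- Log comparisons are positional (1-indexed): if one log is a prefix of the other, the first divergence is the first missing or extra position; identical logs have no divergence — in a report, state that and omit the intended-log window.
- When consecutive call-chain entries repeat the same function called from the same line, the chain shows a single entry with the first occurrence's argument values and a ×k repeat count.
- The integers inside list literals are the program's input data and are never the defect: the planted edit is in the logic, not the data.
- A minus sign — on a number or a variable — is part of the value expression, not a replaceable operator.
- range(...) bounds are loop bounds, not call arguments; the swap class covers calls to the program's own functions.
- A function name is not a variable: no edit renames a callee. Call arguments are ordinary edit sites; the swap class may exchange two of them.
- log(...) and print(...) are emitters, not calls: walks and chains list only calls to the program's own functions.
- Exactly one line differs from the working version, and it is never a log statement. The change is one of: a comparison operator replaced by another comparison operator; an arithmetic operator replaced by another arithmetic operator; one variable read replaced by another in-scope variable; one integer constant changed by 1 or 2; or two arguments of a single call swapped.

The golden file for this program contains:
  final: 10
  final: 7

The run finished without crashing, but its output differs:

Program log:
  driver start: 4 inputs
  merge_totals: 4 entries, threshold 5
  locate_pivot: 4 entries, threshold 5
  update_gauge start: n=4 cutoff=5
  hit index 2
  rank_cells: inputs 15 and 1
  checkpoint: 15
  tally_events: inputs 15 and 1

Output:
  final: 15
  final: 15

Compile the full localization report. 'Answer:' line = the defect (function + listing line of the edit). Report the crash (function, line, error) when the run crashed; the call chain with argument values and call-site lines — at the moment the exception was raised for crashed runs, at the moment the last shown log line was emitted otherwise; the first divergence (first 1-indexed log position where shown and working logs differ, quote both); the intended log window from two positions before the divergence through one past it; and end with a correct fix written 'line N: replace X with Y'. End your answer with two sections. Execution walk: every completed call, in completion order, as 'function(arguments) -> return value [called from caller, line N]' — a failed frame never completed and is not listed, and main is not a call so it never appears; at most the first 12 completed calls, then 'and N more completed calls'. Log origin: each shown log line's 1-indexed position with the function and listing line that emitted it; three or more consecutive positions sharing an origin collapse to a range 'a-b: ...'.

Answer: the defect is in merge_totals at line 24.
Key observation: The log first diverges at position 6: the faulty run prints 'rank_cells: inputs 15 and 1' where the working version prints 'rank_cells: inputs 15 and 2'.
Call chain: main -> tally_events(15, 1) (called at line 41).
First divergence: position 6 — shown 'rank_cells: inputs 15 and 1', intended 'rank_cells: inputs 15 and 2'.
Intended log window:
  4: update_gauge start: n=4 cutoff=5
  5: hit index 2
  6: rank_cells: inputs 15 and 2
  7: checkpoint: 7
Execution walk:
  update_gauge([6, 12, 5, 2], 5) -> 2  [called from locate_pivot, line 9]
  locate_pivot([6, 12, 5, 2], 5) -> 15  [called from merge_totals, line 22]
  rank_cells(15, 1) -> 15  [called from merge_totals, line 24]
  merge_totals([6, 12, 5, 2], 5) -> 15  [called from main, line 39]
  tally_events(15, 1) -> 15  [called from main, line 41]
Log origins:
  1: logged in main at line 38
  2: logged in merge_totals at line 21
  3: logged in locate_pivot at line 8
  4: logged in update_gauge at line 2
  5: logged in locate_pivot at line 10
  6: logged in rank_cells at line 15
  7: logged in main at line 40
  8: logged in tally_events at line 27
A correct fix: line 24: replace `1` with `2`.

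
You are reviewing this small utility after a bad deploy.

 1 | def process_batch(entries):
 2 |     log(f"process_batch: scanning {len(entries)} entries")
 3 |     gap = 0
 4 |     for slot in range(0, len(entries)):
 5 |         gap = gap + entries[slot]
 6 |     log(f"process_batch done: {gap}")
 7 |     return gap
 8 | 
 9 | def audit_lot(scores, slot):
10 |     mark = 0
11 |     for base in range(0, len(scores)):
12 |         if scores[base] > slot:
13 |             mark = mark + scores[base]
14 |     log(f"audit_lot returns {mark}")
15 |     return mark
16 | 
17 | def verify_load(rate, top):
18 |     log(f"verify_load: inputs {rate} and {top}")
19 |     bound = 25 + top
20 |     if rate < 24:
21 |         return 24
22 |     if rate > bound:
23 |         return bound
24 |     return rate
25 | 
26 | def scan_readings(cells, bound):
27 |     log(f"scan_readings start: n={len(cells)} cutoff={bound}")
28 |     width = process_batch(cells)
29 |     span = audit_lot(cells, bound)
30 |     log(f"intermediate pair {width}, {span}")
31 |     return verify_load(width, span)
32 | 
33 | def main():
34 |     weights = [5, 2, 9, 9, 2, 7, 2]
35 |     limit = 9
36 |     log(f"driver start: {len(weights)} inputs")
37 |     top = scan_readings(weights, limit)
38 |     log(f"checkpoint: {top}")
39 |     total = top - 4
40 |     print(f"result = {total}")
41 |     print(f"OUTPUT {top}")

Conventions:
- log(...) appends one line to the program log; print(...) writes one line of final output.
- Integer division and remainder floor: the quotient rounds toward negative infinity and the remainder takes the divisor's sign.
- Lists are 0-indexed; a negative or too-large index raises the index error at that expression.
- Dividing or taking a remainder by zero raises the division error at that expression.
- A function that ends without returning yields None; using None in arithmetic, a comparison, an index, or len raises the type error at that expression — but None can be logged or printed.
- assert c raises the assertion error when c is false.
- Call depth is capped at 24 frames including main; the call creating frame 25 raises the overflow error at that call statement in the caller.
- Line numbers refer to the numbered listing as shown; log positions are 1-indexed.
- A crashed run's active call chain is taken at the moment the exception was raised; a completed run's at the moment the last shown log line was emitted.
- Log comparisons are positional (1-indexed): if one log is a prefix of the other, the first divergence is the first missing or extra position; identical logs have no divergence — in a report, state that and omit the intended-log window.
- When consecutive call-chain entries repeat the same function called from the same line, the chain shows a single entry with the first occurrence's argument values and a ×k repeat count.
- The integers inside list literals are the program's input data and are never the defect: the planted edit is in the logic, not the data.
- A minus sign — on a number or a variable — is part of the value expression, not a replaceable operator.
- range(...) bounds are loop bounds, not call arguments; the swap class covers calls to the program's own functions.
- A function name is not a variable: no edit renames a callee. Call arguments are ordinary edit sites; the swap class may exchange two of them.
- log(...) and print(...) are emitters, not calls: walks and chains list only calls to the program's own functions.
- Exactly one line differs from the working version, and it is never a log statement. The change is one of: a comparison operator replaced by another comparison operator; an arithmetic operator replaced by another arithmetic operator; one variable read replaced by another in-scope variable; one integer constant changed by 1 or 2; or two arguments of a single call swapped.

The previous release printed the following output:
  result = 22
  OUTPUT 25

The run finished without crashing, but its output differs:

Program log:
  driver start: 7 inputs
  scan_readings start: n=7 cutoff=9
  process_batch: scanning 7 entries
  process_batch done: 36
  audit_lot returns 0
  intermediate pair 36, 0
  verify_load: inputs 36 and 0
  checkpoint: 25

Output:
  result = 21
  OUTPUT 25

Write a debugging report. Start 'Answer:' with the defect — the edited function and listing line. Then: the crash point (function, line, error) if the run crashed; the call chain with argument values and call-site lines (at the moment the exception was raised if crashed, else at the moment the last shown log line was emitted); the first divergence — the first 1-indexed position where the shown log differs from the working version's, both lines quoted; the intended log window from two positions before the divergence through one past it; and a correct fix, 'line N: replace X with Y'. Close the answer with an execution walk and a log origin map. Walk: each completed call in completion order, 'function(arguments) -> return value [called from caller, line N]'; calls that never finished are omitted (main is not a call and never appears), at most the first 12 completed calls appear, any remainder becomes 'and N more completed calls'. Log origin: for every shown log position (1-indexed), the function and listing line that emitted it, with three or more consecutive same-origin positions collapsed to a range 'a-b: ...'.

Answer: the defect is in main at line 39.
Core observation: Log streams are identical — the defect surfaces only in the printed output.
Call chain: main.
First divergence: none — the logs agree in full.
Execution walk:
  process_batch([5, 2, 9, 9, 2, 7, 2]) -> 36  [called from scan_readings, line 28]
  audit_lot([5, 2, 9, 9, 2, 7, 2], 9) -> 0  [called from scan_readings, line 29]
  verify_load(36, 0) -> 25  [called from scan_readings, line 31]
  scan_readings([5, 2, 9, 9, 2, 7, 2], 9) -> 25  [called from main, line 37]
Log line origins:
  1: from main, line 36
  2: from scan_readings, line 27
  3: from process_batch, line 2
  4: from process_batch, line 6
  5: from audit_lot, line 14
  6: from scan_readings, line 30
  7: from verify_load, line 18
  8: from main, line 38
A correct fix: line 39: replace `4` with `3`.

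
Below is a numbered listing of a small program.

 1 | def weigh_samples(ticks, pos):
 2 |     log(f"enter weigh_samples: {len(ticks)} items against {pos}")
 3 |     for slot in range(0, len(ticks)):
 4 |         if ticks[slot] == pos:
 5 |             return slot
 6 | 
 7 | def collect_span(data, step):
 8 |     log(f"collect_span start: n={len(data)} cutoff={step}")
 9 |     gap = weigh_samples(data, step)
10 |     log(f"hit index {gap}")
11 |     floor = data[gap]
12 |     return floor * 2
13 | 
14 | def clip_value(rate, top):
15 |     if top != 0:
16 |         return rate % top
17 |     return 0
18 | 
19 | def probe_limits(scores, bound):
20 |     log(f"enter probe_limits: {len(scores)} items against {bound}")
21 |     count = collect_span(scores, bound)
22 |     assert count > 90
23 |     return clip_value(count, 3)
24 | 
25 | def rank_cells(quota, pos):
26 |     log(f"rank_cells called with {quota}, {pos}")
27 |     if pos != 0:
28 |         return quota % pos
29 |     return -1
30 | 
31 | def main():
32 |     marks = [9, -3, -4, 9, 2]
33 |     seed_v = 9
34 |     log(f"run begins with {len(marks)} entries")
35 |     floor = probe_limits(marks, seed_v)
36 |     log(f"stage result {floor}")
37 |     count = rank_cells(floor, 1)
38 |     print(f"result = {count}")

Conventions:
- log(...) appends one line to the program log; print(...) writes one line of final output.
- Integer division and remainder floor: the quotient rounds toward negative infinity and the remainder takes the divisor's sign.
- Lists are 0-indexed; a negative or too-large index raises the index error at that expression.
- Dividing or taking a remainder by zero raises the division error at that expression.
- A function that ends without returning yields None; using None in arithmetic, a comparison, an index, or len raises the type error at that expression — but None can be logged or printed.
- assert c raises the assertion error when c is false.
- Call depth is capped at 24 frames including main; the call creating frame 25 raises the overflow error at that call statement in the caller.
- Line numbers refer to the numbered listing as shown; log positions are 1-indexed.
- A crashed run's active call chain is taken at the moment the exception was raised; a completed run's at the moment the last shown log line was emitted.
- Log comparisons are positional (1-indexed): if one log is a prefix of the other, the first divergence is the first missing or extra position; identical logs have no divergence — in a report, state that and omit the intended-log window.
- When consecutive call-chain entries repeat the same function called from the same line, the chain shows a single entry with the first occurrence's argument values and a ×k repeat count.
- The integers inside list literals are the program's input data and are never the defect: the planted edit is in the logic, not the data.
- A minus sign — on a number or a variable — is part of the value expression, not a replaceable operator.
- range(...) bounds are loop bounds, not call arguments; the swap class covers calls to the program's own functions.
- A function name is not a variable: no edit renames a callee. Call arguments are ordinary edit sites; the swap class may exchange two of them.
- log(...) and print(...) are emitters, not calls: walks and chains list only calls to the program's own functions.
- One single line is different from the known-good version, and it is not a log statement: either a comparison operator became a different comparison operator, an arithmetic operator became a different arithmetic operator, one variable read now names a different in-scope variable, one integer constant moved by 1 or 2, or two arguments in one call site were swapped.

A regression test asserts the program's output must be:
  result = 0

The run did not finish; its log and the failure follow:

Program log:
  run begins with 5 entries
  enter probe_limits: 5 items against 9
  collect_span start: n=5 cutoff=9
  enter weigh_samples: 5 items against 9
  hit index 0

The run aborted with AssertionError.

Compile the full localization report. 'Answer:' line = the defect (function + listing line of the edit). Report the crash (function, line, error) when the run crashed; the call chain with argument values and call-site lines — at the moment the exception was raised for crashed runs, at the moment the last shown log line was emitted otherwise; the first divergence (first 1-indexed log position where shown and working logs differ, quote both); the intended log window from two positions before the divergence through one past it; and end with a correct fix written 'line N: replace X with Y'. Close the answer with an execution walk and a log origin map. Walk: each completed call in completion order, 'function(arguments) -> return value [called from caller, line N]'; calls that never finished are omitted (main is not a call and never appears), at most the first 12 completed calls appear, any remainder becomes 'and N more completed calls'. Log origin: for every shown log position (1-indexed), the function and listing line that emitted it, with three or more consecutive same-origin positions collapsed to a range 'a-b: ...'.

Answer: the defect is in probe_limits at line 22.
Key observation: Only 5 log lines were emitted before the run died; the intended continuation was 'stage result 0'.
Crash: probe_limits, line 22, AssertionError.
Call chain: main -> probe_limits([9, -3, -4, 9, 2], 9) (called at line 35).
First divergence: position 6; the shown log stops at 5 lines while the working version next logs 'stage result 0'.
Intended log window:
  4: enter weigh_samples: 5 items against 9
  5: hit index 0
  6: stage result 0
  7: rank_cells called with 0, 1
Execution walk:
  weigh_samples([9, -3, -4, 9, 2], 9) -> 0  [called from collect_span, line 9]
  collect_span([9, -3, -4, 9, 2], 9) -> 18  [called from probe_limits, line 21]
Origin of each log line:
  1: logged in main at line 34
  2: logged in probe_limits at line 20
  3: logged in collect_span at line 8
  4: logged in weigh_samples at line 2
  5: logged in collect_span at line 10
A correct fix: line 22: replace `>` with `<=`.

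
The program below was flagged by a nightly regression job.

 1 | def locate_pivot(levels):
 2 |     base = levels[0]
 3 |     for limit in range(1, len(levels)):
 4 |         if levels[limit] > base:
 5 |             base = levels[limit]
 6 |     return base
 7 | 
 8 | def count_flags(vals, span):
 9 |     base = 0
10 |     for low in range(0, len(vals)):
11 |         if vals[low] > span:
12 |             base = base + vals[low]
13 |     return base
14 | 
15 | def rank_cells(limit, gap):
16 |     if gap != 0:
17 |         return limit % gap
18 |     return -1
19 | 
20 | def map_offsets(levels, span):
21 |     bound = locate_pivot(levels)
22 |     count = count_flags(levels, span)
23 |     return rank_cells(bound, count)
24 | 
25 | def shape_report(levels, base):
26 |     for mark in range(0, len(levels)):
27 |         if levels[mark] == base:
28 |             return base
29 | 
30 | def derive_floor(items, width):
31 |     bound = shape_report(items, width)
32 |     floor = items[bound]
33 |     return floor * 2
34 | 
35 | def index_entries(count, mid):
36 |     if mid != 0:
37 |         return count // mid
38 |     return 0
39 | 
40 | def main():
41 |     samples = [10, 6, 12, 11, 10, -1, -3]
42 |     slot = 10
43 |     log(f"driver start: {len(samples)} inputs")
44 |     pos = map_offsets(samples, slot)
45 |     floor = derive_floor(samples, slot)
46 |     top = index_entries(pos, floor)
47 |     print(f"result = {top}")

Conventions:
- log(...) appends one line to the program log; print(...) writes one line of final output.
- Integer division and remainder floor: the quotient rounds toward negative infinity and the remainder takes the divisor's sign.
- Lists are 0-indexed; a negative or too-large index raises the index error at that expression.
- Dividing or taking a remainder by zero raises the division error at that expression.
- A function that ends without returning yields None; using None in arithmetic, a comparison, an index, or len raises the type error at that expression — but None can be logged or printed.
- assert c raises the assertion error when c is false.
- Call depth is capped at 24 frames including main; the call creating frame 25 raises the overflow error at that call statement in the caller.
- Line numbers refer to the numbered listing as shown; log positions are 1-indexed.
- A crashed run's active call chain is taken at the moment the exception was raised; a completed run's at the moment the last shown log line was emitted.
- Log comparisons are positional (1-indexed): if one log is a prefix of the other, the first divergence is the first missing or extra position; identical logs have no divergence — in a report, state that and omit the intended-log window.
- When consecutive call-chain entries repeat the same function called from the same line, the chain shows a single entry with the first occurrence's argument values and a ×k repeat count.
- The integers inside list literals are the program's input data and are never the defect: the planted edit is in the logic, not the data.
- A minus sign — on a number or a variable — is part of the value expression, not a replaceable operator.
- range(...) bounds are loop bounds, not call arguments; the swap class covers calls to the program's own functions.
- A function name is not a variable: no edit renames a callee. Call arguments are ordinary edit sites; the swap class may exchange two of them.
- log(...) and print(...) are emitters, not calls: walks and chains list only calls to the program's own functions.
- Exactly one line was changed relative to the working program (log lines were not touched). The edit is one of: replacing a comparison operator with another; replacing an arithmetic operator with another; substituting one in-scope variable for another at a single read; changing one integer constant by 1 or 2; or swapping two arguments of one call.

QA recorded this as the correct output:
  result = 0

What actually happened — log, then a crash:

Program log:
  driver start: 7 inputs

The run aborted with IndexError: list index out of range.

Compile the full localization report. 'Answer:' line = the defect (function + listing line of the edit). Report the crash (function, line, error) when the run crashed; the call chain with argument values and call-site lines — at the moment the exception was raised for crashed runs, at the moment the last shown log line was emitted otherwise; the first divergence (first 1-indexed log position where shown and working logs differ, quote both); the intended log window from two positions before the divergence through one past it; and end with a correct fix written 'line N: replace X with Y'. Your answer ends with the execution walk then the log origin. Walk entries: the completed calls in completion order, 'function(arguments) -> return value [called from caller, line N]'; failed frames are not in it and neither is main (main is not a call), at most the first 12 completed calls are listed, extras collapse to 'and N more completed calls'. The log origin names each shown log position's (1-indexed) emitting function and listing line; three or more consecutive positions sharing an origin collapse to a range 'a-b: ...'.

Answer: the defect is in shape_report at line 28.
Key observation: All emitted log lines are correct; the crash alone marks the defect.
Crash: derive_floor, line 32, IndexError.
Call chain: main -> derive_floor([10, 6, 12, 11, 10, -1, -3], 10) (called at line 45).
First divergence: there is none — every log position agrees.
Execution walk:
  locate_pivot([10, 6, 12, 11, 10, -1, -3]) -> 12  [called from map_offsets, line 21]
  count_flags([10, 6, 12, 11, 10, -1, -3], 10) -> 23  [called from map_offsets, line 22]
  rank_cells(12, 23) -> 12  [called from map_offsets, line 23]
  map_offsets([10, 6, 12, 11, 10, -1, -3], 10) -> 12  [called from main, line 44]
  shape_report([10, 6, 12, 11, 10, -1, -3], 10) -> 10  [called from derive_floor, line 31]
Log origins:
  1: from main, line 43
A correct fix: line 28: replace `base` with `mark`.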